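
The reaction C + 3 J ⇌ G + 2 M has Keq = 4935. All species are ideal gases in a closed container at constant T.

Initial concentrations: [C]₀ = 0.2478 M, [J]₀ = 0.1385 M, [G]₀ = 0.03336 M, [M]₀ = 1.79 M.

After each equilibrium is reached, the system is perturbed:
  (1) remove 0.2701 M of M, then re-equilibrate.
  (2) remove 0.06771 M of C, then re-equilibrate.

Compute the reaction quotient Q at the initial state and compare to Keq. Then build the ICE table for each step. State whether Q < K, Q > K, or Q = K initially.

Q₀ = 162.4 vs Keq = 4935 ⇒ Q<K, forward
Step 1:
                   C          J          G          M
  I           0.2478     0.1385    0.03336       1.79
  C         -0.02705   -0.08115    0.02705     0.0541
  E           0.2207    0.05735    0.06041      1.844
  solve Keq expr → x = 0.02705; check Q = 4935
Then remove 0.2701 M of M.
Step 2:
                   C          J          G          M
  I           0.2207    0.05735    0.06041      1.574
  C        -0.001687  -0.005062   0.001687   0.003375
  E           0.2191    0.05228     0.0621      1.577
  solve Keq expr → x = 0.001687; check Q = 4935
Then remove 0.06771 M of C.
Step 3:
                   C          J          G          M
  I           0.1514    0.05228     0.0621      1.577
  C         0.001961   0.005882  -0.001961  -0.003921
  E           0.1533    0.05817    0.06014      1.573
  solve Keq expr → x = -0.001961; check Q = 4935

Q₀ = 162.4; Q < K (proceeds forward)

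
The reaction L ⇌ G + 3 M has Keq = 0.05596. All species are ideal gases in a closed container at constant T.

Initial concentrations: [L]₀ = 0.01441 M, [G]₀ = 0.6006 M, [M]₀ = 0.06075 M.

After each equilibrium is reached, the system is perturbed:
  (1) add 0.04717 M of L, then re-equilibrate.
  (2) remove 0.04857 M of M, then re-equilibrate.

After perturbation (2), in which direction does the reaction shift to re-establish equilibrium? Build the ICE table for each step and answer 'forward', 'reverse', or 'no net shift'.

Q₀ = 0.009345 vs Keq = 0.05596 ⇒ Q<K, forward
Step 1:
                  L         G         M
  Initial   0.01441    0.6006   0.06075
  Change  -0.007877  0.007877   0.02363
  Equil    0.006533    0.6085   0.08438
  solve Keq expr → x = 0.007877; check Q = 0.05596
Then add 0.04717 M of L.
Step 2:
                  L         G         M
  Initial    0.0537    0.6085   0.08438
  Change   -0.01997   0.01997   0.05991
  Equil     0.03373    0.6284    0.1443
  solve Keq expr → x = 0.01997; check Q = 0.05596
Then remove 0.04857 M of M.
Step 3:
                  L         G         M
  Initial   0.03373    0.6284   0.09572
  Change    -0.0104    0.0104    0.0312
  Equil     0.02334    0.6388    0.1269
  solve Keq expr → x = 0.0104; check Q = 0.05596

Direction: forward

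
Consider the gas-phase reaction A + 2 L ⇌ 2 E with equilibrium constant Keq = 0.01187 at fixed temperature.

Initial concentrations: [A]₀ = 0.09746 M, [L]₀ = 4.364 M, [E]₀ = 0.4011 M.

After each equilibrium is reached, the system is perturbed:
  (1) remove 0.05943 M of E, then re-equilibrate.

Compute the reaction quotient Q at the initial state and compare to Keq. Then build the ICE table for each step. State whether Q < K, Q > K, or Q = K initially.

Q₀ = 0.08668 vs Keq = 0.01187 ⇒ Q>K, reverse
Step 1:
                  A         L         E
  Initial   0.09746     4.364    0.4011
  Change    0.09253    0.1851   -0.1851
  Equil        0.19     4.549     0.216
  solve Keq expr → x = -0.09253; check Q = 0.01187
Then remove 0.05943 M of E.
Step 2:
                  A         L         E
  Initial      0.19     4.549    0.1566
  Change   -0.02221  -0.04443   0.04443
  Equil      0.1678     4.505     0.201
  solve Keq expr → x = 0.02221; check Q = 0.01187

Q₀ = 0.08668; Q > K (proceeds reverse)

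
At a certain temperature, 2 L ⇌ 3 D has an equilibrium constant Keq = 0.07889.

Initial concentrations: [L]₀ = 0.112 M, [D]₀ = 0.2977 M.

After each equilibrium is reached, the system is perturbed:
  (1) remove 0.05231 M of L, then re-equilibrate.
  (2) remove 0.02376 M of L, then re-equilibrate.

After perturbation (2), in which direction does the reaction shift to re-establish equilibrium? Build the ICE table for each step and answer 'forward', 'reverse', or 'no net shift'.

Q₀ = 2.103 vs Keq = 0.07889 ⇒ Q>K, reverse
Step 1:
                    L           D
  Initial       0.112      0.2977
  Change      0.09758     -0.1464
  Equil        0.2096      0.1513
  solve Keq expr → x = -0.04879; check Q = 0.07889
Then remove 0.05231 M of L.
Step 2:
                    L           D
  Initial      0.1573      0.1513
  Change      0.01303    -0.01955
  Equil        0.1703      0.1318
  solve Keq expr → x = -0.006517; check Q = 0.07889
Then remove 0.02376 M of L.
Step 3:
                    L           D
  Initial      0.1465      0.1318
  Change     0.006161   -0.009242
  Equil        0.1527      0.1225
  solve Keq expr → x = -0.003081; check Q = 0.07889

Direction: reverse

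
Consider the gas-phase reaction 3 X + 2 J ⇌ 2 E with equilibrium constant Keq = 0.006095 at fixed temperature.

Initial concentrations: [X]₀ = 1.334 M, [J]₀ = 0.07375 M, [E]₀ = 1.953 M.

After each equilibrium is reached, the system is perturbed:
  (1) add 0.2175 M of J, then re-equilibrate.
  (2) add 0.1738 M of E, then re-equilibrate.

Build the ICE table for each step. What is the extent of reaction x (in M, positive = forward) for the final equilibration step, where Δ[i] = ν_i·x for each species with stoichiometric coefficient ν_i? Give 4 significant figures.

Q₀ = 295.4 vs Keq = 0.006095 ⇒ Q>K, reverse
Step 1:
                   X          J          E
  I            1.334    0.07375      1.953
  C            1.962      1.308     -1.308
  E            3.296      1.381     0.6453
  solve Keq expr → x = -0.6539; check Q = 0.006095
Then add 0.2175 M of J.
Step 2:
                   X          J          E
  I            3.296      1.599     0.6453
  C         -0.07785    -0.0519     0.0519
  E            3.218      1.547     0.6972
  solve Keq expr → x = 0.02595; check Q = 0.006095
Then add 0.1738 M of E.
Step 3:
                   X          J          E
  I            3.218      1.547      0.871
  C           0.1323    0.08817   -0.08817
  E             3.35      1.635     0.7828
  solve Keq expr → x = -0.04409; check Q = 0.006095

x = -0.04409 M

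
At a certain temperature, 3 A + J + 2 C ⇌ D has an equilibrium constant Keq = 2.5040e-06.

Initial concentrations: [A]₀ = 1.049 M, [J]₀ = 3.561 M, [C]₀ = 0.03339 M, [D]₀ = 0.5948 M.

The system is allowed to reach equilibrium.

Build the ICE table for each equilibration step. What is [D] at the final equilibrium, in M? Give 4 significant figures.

Q₀ = 129.8 vs Keq = 2.5040e-06 ⇒ Q>K, reverse
Step 1:
                   A          J          C          D
  I            1.049      3.561    0.03339     0.5948
  C            1.783     0.5944      1.189    -0.5944
  E            2.832      4.155      1.222 3.5321e-04
  solve Keq expr → x = -0.5944; check Q = 2.5040e-06

[D]_eq = 3.5321e-04 M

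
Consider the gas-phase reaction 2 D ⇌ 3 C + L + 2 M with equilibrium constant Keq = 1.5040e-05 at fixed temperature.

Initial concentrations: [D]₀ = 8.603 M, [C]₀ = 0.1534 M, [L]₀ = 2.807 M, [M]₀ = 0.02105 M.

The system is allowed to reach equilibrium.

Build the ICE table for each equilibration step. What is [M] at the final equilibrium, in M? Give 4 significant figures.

[M]_eq = 0.1188 M

Q₀ = 6.0663e-08 vs Keq = 1.5040e-05 ⇒ Q<K, forward
Step 1:
                    D           C           L           M
  Initial       8.603      0.1534       2.807     0.02105
  Change     -0.09773      0.1466     0.04887     0.09773
  Equil         8.505         0.3       2.856      0.1188
  solve Keq expr → x = 0.04887; check Q = 1.5040e-05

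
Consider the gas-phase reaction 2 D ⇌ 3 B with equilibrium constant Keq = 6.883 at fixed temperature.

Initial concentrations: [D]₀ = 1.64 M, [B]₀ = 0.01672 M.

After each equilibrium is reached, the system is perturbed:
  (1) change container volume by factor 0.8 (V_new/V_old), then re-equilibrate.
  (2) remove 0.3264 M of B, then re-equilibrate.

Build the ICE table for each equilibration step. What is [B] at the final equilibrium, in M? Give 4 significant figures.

[B]_eq = 1.606 M

Q₀ = 1.7379e-06 vs Keq = 6.883 ⇒ Q<K, forward
Step 1:
                   D          B
  I             1.64    0.01672
  C          -0.9648      1.447
  E           0.6752      1.464
  solve Keq expr → x = 0.4824; check Q = 6.883
Then change container volume by factor 0.8 (V_new/V_old).
Step 2:
                   D          B
  I            0.844       1.83
  C          0.04635   -0.06953
  E           0.8903       1.76
  solve Keq expr → x = -0.02318; check Q = 6.883
Then remove 0.3264 M of B.
Step 3:
                   D          B
  I           0.8903      1.434
  C          -0.1146     0.1719
  E           0.7757      1.606
  solve Keq expr → x = 0.0573; check Q = 6.883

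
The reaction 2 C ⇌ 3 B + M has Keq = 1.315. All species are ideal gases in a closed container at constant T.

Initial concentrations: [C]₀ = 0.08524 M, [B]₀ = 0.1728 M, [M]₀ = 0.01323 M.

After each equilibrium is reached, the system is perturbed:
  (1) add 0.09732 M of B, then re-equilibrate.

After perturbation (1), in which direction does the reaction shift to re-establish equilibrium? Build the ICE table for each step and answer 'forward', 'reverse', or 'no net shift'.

Q₀ = 0.009395 vs Keq = 1.315 ⇒ Q<K, forward
Step 1:
                    C           B           M
  Initial     0.08524      0.1728     0.01323
  Change      -0.0606      0.0909      0.0303
  Equil       0.02464      0.2637     0.04353
  solve Keq expr → x = 0.0303; check Q = 1.315
Then add 0.09732 M of B.
Step 2:
                    C           B           M
  Initial     0.02464       0.361     0.04353
  Change      0.01014    -0.01521    -0.00507
  Equil       0.03478      0.3458     0.03846
  solve Keq expr → x = -0.00507; check Q = 1.315

Direction: reverse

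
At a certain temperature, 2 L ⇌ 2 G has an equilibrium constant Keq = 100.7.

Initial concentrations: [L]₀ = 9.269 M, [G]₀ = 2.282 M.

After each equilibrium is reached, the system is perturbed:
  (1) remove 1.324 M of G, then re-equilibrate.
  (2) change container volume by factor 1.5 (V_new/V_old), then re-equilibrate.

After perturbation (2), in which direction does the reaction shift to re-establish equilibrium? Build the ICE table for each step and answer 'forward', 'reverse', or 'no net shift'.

Direction: no net shift

Q₀ = 0.06061 vs Keq = 100.7 ⇒ Q<K, forward
Step 1:
                    L           G
  I             9.269       2.282
  C            -8.222       8.222
  E             1.047        10.5
  solve Keq expr → x = 4.111; check Q = 100.7
Then remove 1.324 M of G.
Step 2:
                    L           G
  I             1.047        9.18
  C             -0.12        0.12
  E            0.9268         9.3
  solve Keq expr → x = 0.05999; check Q = 100.7
Then change container volume by factor 1.5 (V_new/V_old).
Step 3:
                    L           G
  I            0.6179         6.2
  C                 0           0
  E            0.6179         6.2
  solve Keq expr → x = 0; check Q = 100.7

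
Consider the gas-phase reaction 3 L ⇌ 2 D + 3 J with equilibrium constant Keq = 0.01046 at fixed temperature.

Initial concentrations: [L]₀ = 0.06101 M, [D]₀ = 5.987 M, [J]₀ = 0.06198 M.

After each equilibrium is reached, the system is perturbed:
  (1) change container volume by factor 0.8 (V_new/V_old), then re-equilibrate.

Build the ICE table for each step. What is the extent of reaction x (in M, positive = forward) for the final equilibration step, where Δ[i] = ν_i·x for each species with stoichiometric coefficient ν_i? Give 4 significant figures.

Q₀ = 37.58 vs Keq = 0.01046 ⇒ Q>K, reverse
Step 1:
                    L           D           J
  Initial     0.06101       5.987     0.06198
  Change       0.0543     -0.0362     -0.0543
  Equil        0.1153       5.951    0.007679
  solve Keq expr → x = -0.0181; check Q = 0.01046
Then change container volume by factor 0.8 (V_new/V_old).
Step 2:
                    L           D           J
  Initial      0.1441       7.438    0.009599
  Change     0.001254 -8.3618e-04   -0.001254
  Equil        0.1454       7.438    0.008345
  solve Keq expr → x = -4.1809e-04; check Q = 0.01046

x = -4.1809e-04 M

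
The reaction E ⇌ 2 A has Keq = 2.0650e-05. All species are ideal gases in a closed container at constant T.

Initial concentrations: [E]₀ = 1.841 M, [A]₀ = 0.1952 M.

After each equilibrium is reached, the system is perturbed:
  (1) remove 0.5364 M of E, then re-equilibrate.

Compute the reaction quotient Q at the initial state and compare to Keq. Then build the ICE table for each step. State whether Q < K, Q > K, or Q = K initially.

Q₀ = 0.0207; Q > K (proceeds reverse)

Q₀ = 0.0207 vs Keq = 2.0650e-05 ⇒ Q>K, reverse
Step 1:
                    E           A
  Initial       1.841      0.1952
  Change      0.09444     -0.1889
  Equil         1.935    0.006322
  solve Keq expr → x = -0.09444; check Q = 2.0650e-05
Then remove 0.5364 M of E.
Step 2:
                    E           A
  Initial       1.399    0.006322
  Change   4.7303e-04 -9.4607e-04
  Equil           1.4    0.005376
  solve Keq expr → x = -4.7303e-04; check Q = 2.0650e-05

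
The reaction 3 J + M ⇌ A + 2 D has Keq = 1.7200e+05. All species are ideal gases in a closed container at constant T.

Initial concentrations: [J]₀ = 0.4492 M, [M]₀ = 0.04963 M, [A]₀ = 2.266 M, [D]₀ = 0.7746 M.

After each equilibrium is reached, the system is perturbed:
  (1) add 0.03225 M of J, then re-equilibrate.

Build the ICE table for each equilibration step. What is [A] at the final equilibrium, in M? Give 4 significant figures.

Q₀ = 302.2 vs Keq = 1.7200e+05 ⇒ Q<K, forward
Step 1:
                   J          M          A          D
  I           0.4492    0.04963      2.266     0.7746
  C          -0.1478   -0.04926    0.04926    0.09851
  E           0.3014 3.7466e-04      2.315     0.8731
  solve Keq expr → x = 0.04926; check Q = 1.7200e+05
Then add 0.03225 M of J.
Step 2:
                   J          M          A          D
  I           0.3337 3.7466e-04      2.315     0.8731
  C       -2.9282e-04 -9.7605e-05 9.7605e-05 1.9521e-04
  E           0.3334 2.7705e-04      2.315     0.8733
  solve Keq expr → x = 9.7605e-05; check Q = 1.7200e+05

[A]_eq = 2.315 M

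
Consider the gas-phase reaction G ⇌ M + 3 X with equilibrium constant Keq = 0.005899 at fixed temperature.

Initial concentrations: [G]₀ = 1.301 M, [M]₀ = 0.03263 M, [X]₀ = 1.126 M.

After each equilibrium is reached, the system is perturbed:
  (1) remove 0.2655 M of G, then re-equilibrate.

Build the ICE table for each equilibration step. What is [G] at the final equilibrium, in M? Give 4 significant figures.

[G]_eq = 1.063 M

Q₀ = 0.03581 vs Keq = 0.005899 ⇒ Q>K, reverse
Step 1:
                    G           M           X
  Initial       1.301     0.03263       1.126
  Change      0.02584    -0.02584    -0.07752
  Equil         1.327    0.006791       1.048
  solve Keq expr → x = -0.02584; check Q = 0.005899
Then remove 0.2655 M of G.
Step 2:
                    G           M           X
  Initial       1.061    0.006791       1.048
  Change     0.001291   -0.001291   -0.003874
  Equil         1.063    0.005499       1.045
  solve Keq expr → x = -0.001291; check Q = 0.005899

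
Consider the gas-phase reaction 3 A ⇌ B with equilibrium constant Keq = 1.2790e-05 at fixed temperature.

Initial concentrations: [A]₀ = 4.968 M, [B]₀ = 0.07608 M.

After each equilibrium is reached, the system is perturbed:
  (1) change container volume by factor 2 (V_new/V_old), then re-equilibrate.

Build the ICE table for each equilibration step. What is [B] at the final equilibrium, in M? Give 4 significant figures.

Q₀ = 6.2048e-04 vs Keq = 1.2790e-05 ⇒ Q>K, reverse
Step 1:
                   A          B
  I            4.968    0.07608
  C           0.2229   -0.07429
  E            5.191   0.001789
  solve Keq expr → x = -0.07429; check Q = 1.2790e-05
Then change container volume by factor 2 (V_new/V_old).
Step 2:
                   A          B
  I            2.595 8.9446e-04
  C         0.002011 -6.7033e-04
  E            2.597 2.2414e-04
  solve Keq expr → x = -6.7033e-04; check Q = 1.2790e-05

[B]_eq = 2.2414e-04 M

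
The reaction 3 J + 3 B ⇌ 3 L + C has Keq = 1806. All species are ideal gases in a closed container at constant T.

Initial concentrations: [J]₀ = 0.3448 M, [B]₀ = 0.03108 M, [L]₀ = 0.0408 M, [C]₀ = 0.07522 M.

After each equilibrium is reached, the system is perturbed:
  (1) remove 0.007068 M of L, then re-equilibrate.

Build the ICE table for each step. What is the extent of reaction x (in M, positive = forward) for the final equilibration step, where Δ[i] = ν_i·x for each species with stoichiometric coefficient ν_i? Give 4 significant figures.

x = 2.3067e-04 M

Q₀ = 4.151 vs Keq = 1806 ⇒ Q<K, forward
Step 1:
                    J           B           L           C
  init         0.3448     0.03108      0.0408     0.07522
  Δ          -0.02386    -0.02386     0.02386    0.007953
  eq           0.3209    0.007221     0.06466     0.08317
  solve Keq expr → x = 0.007953; check Q = 1806
Then remove 0.007068 M of L.
Step 2:
                    J           B           L           C
  init         0.3209    0.007221     0.05759     0.08317
  Δ       -6.9201e-04 -6.9201e-04  6.9201e-04  2.3067e-04
  eq           0.3202    0.006529     0.05828      0.0834
  solve Keq expr → x = 2.3067e-04; check Q = 1806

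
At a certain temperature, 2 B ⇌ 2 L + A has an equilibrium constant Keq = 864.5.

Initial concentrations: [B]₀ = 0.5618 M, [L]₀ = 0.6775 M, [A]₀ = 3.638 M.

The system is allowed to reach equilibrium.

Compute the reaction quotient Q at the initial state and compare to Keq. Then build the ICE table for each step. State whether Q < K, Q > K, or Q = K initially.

Q₀ = 5.291; Q < K (proceeds forward)

Q₀ = 5.291 vs Keq = 864.5 ⇒ Q<K, forward
Step 1:
                   B          L          A
  init        0.5618     0.6775      3.638
  Δ           -0.484      0.484      0.242
  eq         0.07781      1.161       3.88
  solve Keq expr → x = 0.242; check Q = 864.5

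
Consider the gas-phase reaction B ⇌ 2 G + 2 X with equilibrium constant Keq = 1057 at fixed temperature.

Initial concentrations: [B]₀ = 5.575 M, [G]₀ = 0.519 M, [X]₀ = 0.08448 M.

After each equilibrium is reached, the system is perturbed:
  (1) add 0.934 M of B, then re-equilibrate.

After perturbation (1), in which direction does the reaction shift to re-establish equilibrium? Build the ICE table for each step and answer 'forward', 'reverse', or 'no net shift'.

Direction: forward

Q₀ = 3.4482e-04 vs Keq = 1057 ⇒ Q<K, forward
Step 1:
                    B           G           X
  I             5.575       0.519     0.08448
  C            -3.338       6.675       6.675
  E             2.237       7.194        6.76
  solve Keq expr → x = 3.338; check Q = 1057
Then add 0.934 M of B.
Step 2:
                    B           G           X
  I             3.171       7.194        6.76
  C           -0.2427      0.4854      0.4854
  E             2.929        7.68       7.245
  solve Keq expr → x = 0.2427; check Q = 1057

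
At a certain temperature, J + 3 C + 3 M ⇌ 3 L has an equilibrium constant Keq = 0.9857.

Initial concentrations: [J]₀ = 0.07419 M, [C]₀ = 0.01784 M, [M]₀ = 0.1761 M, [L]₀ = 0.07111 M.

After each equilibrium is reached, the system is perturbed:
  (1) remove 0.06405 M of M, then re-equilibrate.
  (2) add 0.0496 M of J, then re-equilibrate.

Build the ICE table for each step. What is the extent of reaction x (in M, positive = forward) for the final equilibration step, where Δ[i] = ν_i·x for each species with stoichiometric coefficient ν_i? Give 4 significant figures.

Q₀ = 1.5631e+05 vs Keq = 0.9857 ⇒ Q>K, reverse
Step 1:
                  J         C         M         L
  Initial   0.07419   0.01784    0.1761   0.07111
  Change    0.02081   0.06242   0.06242  -0.06242
  Equil       0.095   0.08026    0.2385  0.008693
  solve Keq expr → x = -0.02081; check Q = 0.9857
Then remove 0.06405 M of M.
Step 2:
                  J         C         M         L
  Initial     0.095   0.08026    0.1745  0.008693
  Change  6.9206e-04  0.002076  0.002076 -0.002076
  Equil     0.09569   0.08233    0.1765  0.006617
  solve Keq expr → x = -6.9206e-04; check Q = 0.9857
Then add 0.0496 M of J.
Step 3:
                  J         C         M         L
  Initial    0.1453   0.08233    0.1765  0.006617
  Change  -2.8878e-04 -8.6635e-04 -8.6635e-04 8.6635e-04
  Equil       0.145   0.08147    0.1757  0.007483
  solve Keq expr → x = 2.8878e-04; check Q = 0.9857

x = 2.8878e-04 M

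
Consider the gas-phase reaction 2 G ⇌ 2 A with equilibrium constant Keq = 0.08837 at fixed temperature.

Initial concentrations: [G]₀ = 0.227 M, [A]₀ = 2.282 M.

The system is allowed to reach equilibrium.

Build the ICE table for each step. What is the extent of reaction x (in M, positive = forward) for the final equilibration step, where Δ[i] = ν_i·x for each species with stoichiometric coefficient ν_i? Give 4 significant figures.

Q₀ = 101.1 vs Keq = 0.08837 ⇒ Q>K, reverse
Step 1:
                   G          A
  Initial      0.227      2.282
  Change       1.707     -1.707
  Equil        1.934     0.5749
  solve Keq expr → x = -0.8535; check Q = 0.08837

x = -0.8535 M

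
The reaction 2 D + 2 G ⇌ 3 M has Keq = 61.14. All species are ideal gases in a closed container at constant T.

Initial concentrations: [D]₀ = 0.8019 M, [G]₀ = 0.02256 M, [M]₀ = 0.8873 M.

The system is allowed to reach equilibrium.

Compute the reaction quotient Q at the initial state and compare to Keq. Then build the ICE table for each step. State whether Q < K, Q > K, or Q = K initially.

Q₀ = 2134 vs Keq = 61.14 ⇒ Q>K, reverse
Step 1:
                    D           G           M
  Initial      0.8019     0.02256      0.8873
  Change      0.07636     0.07636     -0.1145
  Equil        0.8783     0.09892      0.7728
  solve Keq expr → x = -0.03818; check Q = 61.14

Q₀ = 2134; Q > K (proceeds reverse)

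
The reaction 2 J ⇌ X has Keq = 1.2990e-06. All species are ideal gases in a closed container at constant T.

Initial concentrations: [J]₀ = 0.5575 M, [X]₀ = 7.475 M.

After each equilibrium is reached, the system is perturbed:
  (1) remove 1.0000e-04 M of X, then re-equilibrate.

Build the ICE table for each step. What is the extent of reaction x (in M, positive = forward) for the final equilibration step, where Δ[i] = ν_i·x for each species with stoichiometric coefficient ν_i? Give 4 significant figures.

Q₀ = 24.05 vs Keq = 1.2990e-06 ⇒ Q>K, reverse
Step 1:
                   J          X
  Initial     0.5575      7.475
  Change       14.95     -7.475
  Equil        15.51 3.1236e-04
  solve Keq expr → x = -7.475; check Q = 1.2990e-06
Then remove 1.0000e-04 M of X.
Step 2:
                   J          X
  Initial      15.51 2.1236e-04
  Change  -1.9998e-04 9.9992e-05
  Equil        15.51 3.1235e-04
  solve Keq expr → x = 9.9992e-05; check Q = 1.2990e-06

x = 9.9992e-05 M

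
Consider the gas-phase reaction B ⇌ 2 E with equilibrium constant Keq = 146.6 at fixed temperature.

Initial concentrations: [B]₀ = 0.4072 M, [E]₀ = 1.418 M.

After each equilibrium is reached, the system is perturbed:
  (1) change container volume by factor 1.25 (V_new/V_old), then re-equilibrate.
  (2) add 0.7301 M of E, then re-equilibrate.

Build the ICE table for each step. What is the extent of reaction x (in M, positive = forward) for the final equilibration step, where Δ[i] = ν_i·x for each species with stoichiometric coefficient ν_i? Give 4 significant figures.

x = -0.01969 M

Q₀ = 4.938 vs Keq = 146.6 ⇒ Q<K, forward
Step 1:
                   B          E
  init        0.4072      1.418
  Δ          -0.3751     0.7503
  eq         0.03207      2.168
  solve Keq expr → x = 0.3751; check Q = 146.6
Then change container volume by factor 1.25 (V_new/V_old).
Step 2:
                   B          E
  init       0.02566      1.735
  Δ        -0.004899   0.009797
  eq         0.02076      1.744
  solve Keq expr → x = 0.004899; check Q = 146.6
Then add 0.7301 M of E.
Step 3:
                   B          E
  init       0.02076      2.475
  Δ          0.01969   -0.03938
  eq         0.04045      2.435
  solve Keq expr → x = -0.01969; check Q = 146.6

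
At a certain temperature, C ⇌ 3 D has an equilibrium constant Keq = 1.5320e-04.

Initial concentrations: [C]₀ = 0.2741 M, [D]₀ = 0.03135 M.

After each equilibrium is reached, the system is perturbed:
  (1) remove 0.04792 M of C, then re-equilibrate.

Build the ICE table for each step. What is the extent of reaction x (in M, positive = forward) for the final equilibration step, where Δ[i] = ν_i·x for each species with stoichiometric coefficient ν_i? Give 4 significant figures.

Q₀ = 1.1241e-04 vs Keq = 1.5320e-04 ⇒ Q<K, forward
Step 1:
                    C           D
  Initial      0.2741     0.03135
  Change     -0.00112    0.003361
  Equil         0.273     0.03471
  solve Keq expr → x = 0.00112; check Q = 1.5320e-04
Then remove 0.04792 M of C.
Step 2:
                    C           D
  Initial      0.2251     0.03471
  Change   7.0964e-04   -0.002129
  Equil        0.2258     0.03258
  solve Keq expr → x = -7.0964e-04; check Q = 1.5320e-04

x = -7.0964e-04 M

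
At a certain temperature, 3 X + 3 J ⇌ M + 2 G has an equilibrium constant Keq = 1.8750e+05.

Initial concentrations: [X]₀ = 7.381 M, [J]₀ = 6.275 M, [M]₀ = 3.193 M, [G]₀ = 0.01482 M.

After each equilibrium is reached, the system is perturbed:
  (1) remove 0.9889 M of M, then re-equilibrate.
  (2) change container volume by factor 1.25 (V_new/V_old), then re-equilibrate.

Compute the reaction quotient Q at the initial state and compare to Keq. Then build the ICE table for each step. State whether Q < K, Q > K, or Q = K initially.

Q₀ = 7.0584e-09 vs Keq = 1.8750e+05 ⇒ Q<K, forward
Step 1:
                  X         J         M         G
  Initial     7.381     6.275     3.193   0.01482
  Change     -6.208    -6.208     2.069     4.139
  Equil       1.173   0.06695     5.262     4.154
  solve Keq expr → x = 2.069; check Q = 1.8750e+05
Then remove 0.9889 M of M.
Step 2:
                  X         J         M         G
  Initial     1.173   0.06695     4.273     4.154
  Change  -0.004227 -0.004227  0.001409  0.002818
  Equil       1.169   0.06272     4.275     4.156
  solve Keq expr → x = 0.001409; check Q = 1.8750e+05
Then change container volume by factor 1.25 (V_new/V_old).
Step 3:
                  X         J         M         G
  Initial     0.935   0.05018      3.42     3.325
  Change    0.01165   0.01165 -0.003884 -0.007768
  Equil      0.9466   0.06183     3.416     3.317
  solve Keq expr → x = -0.003884; check Q = 1.8750e+05

Q₀ = 7.0584e-09; Q < K (proceeds forward)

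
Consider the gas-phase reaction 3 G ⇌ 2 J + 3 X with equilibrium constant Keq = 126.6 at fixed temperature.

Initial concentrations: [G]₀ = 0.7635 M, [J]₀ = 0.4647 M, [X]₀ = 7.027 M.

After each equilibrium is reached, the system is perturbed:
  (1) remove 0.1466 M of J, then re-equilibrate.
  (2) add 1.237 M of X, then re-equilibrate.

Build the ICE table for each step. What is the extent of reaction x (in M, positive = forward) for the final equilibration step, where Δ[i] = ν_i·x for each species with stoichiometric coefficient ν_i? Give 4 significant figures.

Q₀ = 168.4 vs Keq = 126.6 ⇒ Q>K, reverse
Step 1:
                    G           J           X
  init         0.7635      0.4647       7.027
  Δ           0.03952    -0.02635    -0.03952
  eq            0.803      0.4384       6.987
  solve Keq expr → x = -0.01317; check Q = 126.6
Then remove 0.1466 M of J.
Step 2:
                    G           J           X
  init          0.803      0.2918       6.987
  Δ          -0.09537     0.06358     0.09537
  eq           0.7077      0.3553       7.083
  solve Keq expr → x = 0.03179; check Q = 126.6
Then add 1.237 M of X.
Step 3:
                    G           J           X
  init         0.7077      0.3553        8.32
  Δ           0.05743    -0.03829    -0.05743
  eq           0.7651       0.317       8.262
  solve Keq expr → x = -0.01914; check Q = 126.6

x = -0.01914 M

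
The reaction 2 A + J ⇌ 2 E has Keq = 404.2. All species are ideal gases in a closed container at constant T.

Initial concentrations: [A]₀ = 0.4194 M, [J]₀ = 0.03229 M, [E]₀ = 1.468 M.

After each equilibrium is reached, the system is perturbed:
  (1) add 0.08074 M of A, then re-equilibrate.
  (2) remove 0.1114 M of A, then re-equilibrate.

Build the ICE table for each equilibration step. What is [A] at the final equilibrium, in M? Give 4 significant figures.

Q₀ = 379.4 vs Keq = 404.2 ⇒ Q<K, forward
Step 1:
                  A         J         E
  I          0.4194   0.03229     1.468
  C       -0.002877 -0.001438  0.002877
  E          0.4165   0.03085     1.471
  solve Keq expr → x = 0.001438; check Q = 404.2
Then add 0.08074 M of A.
Step 2:
                  A         J         E
  I          0.4973   0.03085     1.471
  C        -0.01479 -0.007394   0.01479
  E          0.4825   0.02346     1.486
  solve Keq expr → x = 0.007394; check Q = 404.2
Then remove 0.1114 M of A.
Step 3:
                  A         J         E
  I          0.3711   0.02346     1.486
  C         0.02179   0.01089  -0.02179
  E          0.3929   0.03435     1.464
  solve Keq expr → x = -0.01089; check Q = 404.2

[A]_eq = 0.3929 M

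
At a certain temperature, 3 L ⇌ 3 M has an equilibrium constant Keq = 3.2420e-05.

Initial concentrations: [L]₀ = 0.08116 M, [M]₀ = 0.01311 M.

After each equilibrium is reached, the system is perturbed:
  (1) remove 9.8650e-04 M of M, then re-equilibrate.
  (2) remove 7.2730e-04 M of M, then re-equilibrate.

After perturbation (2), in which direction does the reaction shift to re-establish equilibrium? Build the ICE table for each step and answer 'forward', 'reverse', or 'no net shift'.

Direction: forward

Q₀ = 0.004215 vs Keq = 3.2420e-05 ⇒ Q>K, reverse
Step 1:
                    L           M
  I           0.08116     0.01311
  C            0.0102     -0.0102
  E           0.09136    0.002913
  solve Keq expr → x = -0.003399; check Q = 3.2420e-05
Then remove 9.8650e-04 M of M.
Step 2:
                    L           M
  I           0.09136    0.001927
  C       -9.5602e-04  9.5602e-04
  E            0.0904    0.002883
  solve Keq expr → x = 3.1867e-04; check Q = 3.2420e-05
Then remove 7.2730e-04 M of M.
Step 3:
                    L           M
  I            0.0904    0.002155
  C       -7.0483e-04  7.0483e-04
  E            0.0897     0.00286
  solve Keq expr → x = 2.3494e-04; check Q = 3.2420e-05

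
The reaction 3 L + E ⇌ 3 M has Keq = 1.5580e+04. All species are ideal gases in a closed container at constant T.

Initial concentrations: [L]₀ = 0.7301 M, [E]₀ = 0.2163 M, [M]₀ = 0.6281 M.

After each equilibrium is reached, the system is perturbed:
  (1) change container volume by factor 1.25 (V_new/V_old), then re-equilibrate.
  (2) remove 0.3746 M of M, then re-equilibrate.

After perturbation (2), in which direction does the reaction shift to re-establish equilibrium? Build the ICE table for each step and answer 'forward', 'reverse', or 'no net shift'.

Direction: forward

Q₀ = 2.944 vs Keq = 1.5580e+04 ⇒ Q<K, forward
Step 1:
                    L           E           M
  init         0.7301      0.2163      0.6281
  Δ           -0.5693     -0.1898      0.5693
  eq           0.1608     0.02652       1.197
  solve Keq expr → x = 0.1898; check Q = 1.5580e+04
Then change container volume by factor 1.25 (V_new/V_old).
Step 2:
                    L           E           M
  init         0.1286     0.02122      0.9579
  Δ          0.005434    0.001811   -0.005434
  eq            0.134     0.02303      0.9525
  solve Keq expr → x = -0.001811; check Q = 1.5580e+04
Then remove 0.3746 M of M.
Step 3:
                    L           E           M
  init          0.134     0.02303      0.5779
  Δ           -0.0303     -0.0101      0.0303
  eq           0.1038     0.01293      0.6082
  solve Keq expr → x = 0.0101; check Q = 1.5580e+04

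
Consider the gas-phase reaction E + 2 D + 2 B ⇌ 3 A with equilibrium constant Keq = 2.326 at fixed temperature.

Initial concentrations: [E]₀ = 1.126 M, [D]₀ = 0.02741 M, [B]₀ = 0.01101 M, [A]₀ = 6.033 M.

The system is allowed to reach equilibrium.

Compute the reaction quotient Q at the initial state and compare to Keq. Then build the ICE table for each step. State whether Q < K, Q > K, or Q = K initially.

Q₀ = 2.1413e+09 vs Keq = 2.326 ⇒ Q>K, reverse
Step 1:
                    E           D           B           A
  Initial       1.126     0.02741     0.01101       6.033
  Change       0.8566       1.713       1.713       -2.57
  Equil         1.983       1.741       1.724       3.463
  solve Keq expr → x = -0.8566; check Q = 2.326

Q₀ = 2.1413e+09; Q > K (proceeds reverse)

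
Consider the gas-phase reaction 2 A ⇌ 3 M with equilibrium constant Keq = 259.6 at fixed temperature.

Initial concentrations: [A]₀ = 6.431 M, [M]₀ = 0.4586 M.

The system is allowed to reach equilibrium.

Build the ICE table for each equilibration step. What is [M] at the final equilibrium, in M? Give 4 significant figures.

Q₀ = 0.002332 vs Keq = 259.6 ⇒ Q<K, forward
Step 1:
                  A         M
  Initial     6.431    0.4586
  Change     -5.027      7.54
  Equil       1.404     7.999
  solve Keq expr → x = 2.513; check Q = 259.6

[M]_eq = 7.999 M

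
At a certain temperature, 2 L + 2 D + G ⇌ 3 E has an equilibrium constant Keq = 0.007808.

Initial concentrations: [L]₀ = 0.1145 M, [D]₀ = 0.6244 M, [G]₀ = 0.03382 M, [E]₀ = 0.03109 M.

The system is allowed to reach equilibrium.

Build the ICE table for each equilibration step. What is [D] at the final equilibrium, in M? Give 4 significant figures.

[D]_eq = 0.6367 M

Q₀ = 0.1738 vs Keq = 0.007808 ⇒ Q>K, reverse
Step 1:
                  L         D         G         E
  I          0.1145    0.6244   0.03382   0.03109
  C         0.01228   0.01228  0.006141  -0.01842
  E          0.1268    0.6367   0.03996   0.01267
  solve Keq expr → x = -0.006141; check Q = 0.007808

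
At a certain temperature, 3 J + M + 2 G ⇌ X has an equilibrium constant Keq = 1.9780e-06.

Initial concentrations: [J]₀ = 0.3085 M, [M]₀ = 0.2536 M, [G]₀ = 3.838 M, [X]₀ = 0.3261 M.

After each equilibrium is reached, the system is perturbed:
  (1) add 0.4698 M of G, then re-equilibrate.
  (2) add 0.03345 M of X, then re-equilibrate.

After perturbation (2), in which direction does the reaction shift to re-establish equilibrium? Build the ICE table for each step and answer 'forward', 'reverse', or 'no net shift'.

Q₀ = 2.973 vs Keq = 1.9780e-06 ⇒ Q>K, reverse
Step 1:
                  J         M         G         X
  Initial    0.3085    0.2536     3.838    0.3261
  Change     0.9782    0.3261    0.6521   -0.3261
  Equil       1.287    0.5797      4.49 4.9237e-05
  solve Keq expr → x = -0.3261; check Q = 1.9780e-06
Then add 0.4698 M of G.
Step 2:
                  J         M         G         X
  Initial     1.287    0.5797      4.96 4.9237e-05
  Change  -3.2508e-05 -1.0836e-05 -2.1672e-05 1.0836e-05
  Equil       1.287    0.5796      4.96 6.0073e-05
  solve Keq expr → x = 1.0836e-05; check Q = 1.9780e-06
Then add 0.03345 M of X.
Step 3:
                  J         M         G         X
  Initial     1.287    0.5796      4.96   0.03351
  Change     0.1003   0.03343   0.06686  -0.03343
  Equil       1.387    0.6131     5.027 8.1742e-05
  solve Keq expr → x = -0.03343; check Q = 1.9780e-06

Direction: reverse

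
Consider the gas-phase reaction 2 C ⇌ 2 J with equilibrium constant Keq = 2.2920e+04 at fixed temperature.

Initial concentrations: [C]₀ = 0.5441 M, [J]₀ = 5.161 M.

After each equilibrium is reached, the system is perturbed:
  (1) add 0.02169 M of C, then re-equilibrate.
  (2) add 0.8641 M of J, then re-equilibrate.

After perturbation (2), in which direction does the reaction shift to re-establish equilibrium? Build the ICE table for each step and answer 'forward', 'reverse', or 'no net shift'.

Direction: reverse

Q₀ = 89.97 vs Keq = 2.2920e+04 ⇒ Q<K, forward
Step 1:
                  C         J
  init       0.5441     5.161
  Δ         -0.5067    0.5067
  eq        0.03744     5.668
  solve Keq expr → x = 0.2533; check Q = 2.2920e+04
Then add 0.02169 M of C.
Step 2:
                  C         J
  init      0.05913     5.668
  Δ        -0.02155   0.02155
  eq        0.03758     5.689
  solve Keq expr → x = 0.01077; check Q = 2.2920e+04
Then add 0.8641 M of J.
Step 3:
                  C         J
  init      0.03758     6.553
  Δ         0.00567  -0.00567
  eq        0.04325     6.548
  solve Keq expr → x = -0.002835; check Q = 2.2920e+04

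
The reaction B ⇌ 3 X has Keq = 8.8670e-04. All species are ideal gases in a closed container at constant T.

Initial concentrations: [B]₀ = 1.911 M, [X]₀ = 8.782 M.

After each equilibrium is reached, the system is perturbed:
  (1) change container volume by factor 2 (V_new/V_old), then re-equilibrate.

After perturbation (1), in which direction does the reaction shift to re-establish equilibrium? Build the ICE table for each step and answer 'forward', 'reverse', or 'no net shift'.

Q₀ = 354.4 vs Keq = 8.8670e-04 ⇒ Q>K, reverse
Step 1:
                  B         X
  Initial     1.911     8.782
  Change      2.873     -8.62
  Equil       4.784    0.1619
  solve Keq expr → x = -2.873; check Q = 8.8670e-04
Then change container volume by factor 2 (V_new/V_old).
Step 2:
                  B         X
  Initial     2.392   0.08094
  Change   -0.01575   0.04726
  Equil       2.376    0.1282
  solve Keq expr → x = 0.01575; check Q = 8.8670e-04

Direction: forward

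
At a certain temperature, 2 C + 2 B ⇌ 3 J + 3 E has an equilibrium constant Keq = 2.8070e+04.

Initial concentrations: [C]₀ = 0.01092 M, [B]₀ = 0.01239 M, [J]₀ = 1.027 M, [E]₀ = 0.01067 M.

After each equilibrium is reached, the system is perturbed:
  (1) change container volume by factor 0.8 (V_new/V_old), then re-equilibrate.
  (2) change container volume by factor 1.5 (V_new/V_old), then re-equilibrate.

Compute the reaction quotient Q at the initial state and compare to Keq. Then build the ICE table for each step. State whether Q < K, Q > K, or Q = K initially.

Q₀ = 71.88; Q < K (proceeds forward)

Q₀ = 71.88 vs Keq = 2.8070e+04 ⇒ Q<K, forward
Step 1:
                  C         B         J         E
  I         0.01092   0.01239     1.027   0.01067
  C       -0.007151 -0.007151   0.01073   0.01073
  E        0.003769  0.005239     1.038    0.0214
  solve Keq expr → x = 0.003575; check Q = 2.8070e+04
Then change container volume by factor 0.8 (V_new/V_old).
Step 2:
                  C         B         J         E
  I        0.004711  0.006549     1.297   0.02675
  C       5.1227e-04 5.1227e-04 -7.6841e-04 -7.6841e-04
  E        0.005224  0.007061     1.296   0.02598
  solve Keq expr → x = -2.5614e-04; check Q = 2.8070e+04
Then change container volume by factor 1.5 (V_new/V_old).
Step 3:
                  C         B         J         E
  I        0.003482  0.004707    0.8643   0.01732
  C       -6.0345e-04 -6.0345e-04 9.0517e-04 9.0517e-04
  E        0.002879  0.004104    0.8652   0.01822
  solve Keq expr → x = 3.0172e-04; check Q = 2.8070e+04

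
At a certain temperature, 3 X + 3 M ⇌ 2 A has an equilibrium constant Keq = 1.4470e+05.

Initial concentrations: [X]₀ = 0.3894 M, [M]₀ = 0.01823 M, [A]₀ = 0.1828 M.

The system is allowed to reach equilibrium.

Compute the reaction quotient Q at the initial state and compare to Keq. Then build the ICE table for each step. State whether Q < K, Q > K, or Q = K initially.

Q₀ = 9.3412e+04; Q < K (proceeds forward)

Q₀ = 9.3412e+04 vs Keq = 1.4470e+05 ⇒ Q<K, forward
Step 1:
                   X          M          A
  Initial     0.3894    0.01823     0.1828
  Change   -0.002293  -0.002293   0.001529
  Equil       0.3871    0.01594     0.1843
  solve Keq expr → x = 7.6432e-04; check Q = 1.4470e+05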